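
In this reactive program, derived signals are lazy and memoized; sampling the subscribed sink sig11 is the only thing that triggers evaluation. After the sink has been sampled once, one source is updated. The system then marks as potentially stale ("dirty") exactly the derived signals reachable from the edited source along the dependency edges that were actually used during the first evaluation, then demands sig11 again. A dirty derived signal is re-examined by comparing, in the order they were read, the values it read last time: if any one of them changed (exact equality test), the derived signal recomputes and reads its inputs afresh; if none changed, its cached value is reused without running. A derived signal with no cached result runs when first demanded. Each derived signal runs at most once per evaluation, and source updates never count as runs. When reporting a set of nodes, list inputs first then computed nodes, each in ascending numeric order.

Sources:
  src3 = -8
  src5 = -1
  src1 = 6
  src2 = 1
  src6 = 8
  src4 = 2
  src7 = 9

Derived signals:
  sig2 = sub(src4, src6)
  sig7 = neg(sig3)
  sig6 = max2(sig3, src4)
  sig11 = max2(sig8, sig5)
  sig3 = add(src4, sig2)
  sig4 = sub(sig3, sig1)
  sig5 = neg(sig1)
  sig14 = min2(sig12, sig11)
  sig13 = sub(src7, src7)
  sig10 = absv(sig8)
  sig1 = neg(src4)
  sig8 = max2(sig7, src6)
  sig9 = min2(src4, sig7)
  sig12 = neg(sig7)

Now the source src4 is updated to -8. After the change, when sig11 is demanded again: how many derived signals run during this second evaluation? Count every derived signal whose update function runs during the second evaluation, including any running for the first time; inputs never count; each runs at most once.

7 derived signals run: sig1, sig2, sig3, sig5, sig7, sig8, sig11.

First demand of the output computes:
  sig1 = neg(2) = -2
  sig2 = sub(2, 8) = -6
  sig3 = add(2, -6) = -4
  sig5 = neg(-2) = 2
  sig7 = neg(-4) = 4
  sig8 = max2(4, 8) = 8
  sig11 = max2(8, 2) = 8

After the edit, cleaning proceeds:
  sig1: a read changed (src4 2->-8) — executes, giving 8.
  sig2: a read changed (src4 2->-8) — executes, giving -16.
  sig3: a read changed (src4 2->-8; sig2 -6->-16) — executes, giving -24.
  sig5: a read changed (sig1 -2->8) — executes, giving -8.
  sig7: a read changed (sig3 -4->-24) — executes, giving 24.
  sig8: a read changed (sig7 4->24) — executes, giving 24.
  sig11: a read changed (sig8 8->24; sig5 2->-8) — executes, giving 24.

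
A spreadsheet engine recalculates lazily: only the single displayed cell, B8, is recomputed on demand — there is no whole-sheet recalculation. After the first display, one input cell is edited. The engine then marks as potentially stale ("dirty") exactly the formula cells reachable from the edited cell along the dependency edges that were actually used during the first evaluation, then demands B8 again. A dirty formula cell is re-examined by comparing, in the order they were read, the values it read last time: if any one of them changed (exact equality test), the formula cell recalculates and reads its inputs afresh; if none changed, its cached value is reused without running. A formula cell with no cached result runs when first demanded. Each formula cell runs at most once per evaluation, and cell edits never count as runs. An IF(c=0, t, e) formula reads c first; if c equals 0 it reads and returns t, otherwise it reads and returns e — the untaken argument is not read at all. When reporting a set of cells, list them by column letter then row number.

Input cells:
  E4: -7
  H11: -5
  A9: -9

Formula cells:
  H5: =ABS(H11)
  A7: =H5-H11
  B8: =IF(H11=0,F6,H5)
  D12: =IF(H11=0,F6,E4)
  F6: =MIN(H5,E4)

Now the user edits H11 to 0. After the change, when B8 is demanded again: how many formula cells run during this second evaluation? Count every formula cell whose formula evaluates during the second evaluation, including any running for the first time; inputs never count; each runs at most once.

Formula cells that run: B8, F6, H5 — 3 in total.
Key observation: a condition flipped, so demand reaches new nodes — F6 runs for the first time.

First evaluation (everything demanded from the output):
  H5 = ABS(-5) = 5
  B8 = IF(H11=0: H11=-5 -> else branch H5) = 5

Propagation after the edit:
  H5: runs — H11 -5->0; result 0.
  F6: demanded for the first time — runs, produces -7.
  B8: runs — H11 -5->0; H5 5->0; result -7.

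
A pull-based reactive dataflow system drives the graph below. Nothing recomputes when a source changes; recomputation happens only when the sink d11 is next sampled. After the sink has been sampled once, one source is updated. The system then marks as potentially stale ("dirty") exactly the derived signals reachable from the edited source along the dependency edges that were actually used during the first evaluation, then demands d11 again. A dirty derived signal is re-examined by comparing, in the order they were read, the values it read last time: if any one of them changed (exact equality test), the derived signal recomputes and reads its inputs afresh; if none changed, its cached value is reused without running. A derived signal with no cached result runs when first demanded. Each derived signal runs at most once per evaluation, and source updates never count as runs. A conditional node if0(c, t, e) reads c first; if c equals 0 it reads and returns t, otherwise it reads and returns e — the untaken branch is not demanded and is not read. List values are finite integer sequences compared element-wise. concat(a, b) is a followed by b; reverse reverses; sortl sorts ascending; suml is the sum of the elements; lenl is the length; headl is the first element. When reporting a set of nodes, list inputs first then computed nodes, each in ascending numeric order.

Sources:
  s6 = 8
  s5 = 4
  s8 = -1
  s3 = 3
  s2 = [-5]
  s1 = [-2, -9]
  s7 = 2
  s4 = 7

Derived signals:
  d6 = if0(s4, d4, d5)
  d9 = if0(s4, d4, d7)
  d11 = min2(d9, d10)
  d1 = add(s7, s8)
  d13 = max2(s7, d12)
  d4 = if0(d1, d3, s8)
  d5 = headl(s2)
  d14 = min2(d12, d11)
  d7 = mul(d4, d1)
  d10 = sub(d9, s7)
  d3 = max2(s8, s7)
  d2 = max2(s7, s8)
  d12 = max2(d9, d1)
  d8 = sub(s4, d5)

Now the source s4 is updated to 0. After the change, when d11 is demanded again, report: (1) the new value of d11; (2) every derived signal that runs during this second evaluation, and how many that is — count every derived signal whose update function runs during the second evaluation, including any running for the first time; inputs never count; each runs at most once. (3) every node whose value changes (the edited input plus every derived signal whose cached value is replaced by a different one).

New value of d11: -3.
Derived signals that run: d9 — 1 in total.
Values that change: s4.
Key observation: the change is absorbed at d9 — it re-runs but produces the same value, and the output's value is unchanged.

First evaluation (everything demanded from the output):
  d1 = add(2, -1) = 1
  d4 = if0(d1=1 -> else branch s8) = -1
  d7 = mul(-1, 1) = -1
  d9 = if0(s4=7 -> else branch d7) = -1
  d10 = sub(-1, 2) = -3
  d11 = min2(-1, -3) = -3

Propagation after the edit:
  d9: runs — s4 7->0; result -1 (same value as before).
  d10: checked — values it read are unchanged (d9 unchanged, s7 unchanged); reused cached -3 without running.
  d11: checked — values it read are unchanged (d9 unchanged, d10 unchanged); reused cached -3 without running.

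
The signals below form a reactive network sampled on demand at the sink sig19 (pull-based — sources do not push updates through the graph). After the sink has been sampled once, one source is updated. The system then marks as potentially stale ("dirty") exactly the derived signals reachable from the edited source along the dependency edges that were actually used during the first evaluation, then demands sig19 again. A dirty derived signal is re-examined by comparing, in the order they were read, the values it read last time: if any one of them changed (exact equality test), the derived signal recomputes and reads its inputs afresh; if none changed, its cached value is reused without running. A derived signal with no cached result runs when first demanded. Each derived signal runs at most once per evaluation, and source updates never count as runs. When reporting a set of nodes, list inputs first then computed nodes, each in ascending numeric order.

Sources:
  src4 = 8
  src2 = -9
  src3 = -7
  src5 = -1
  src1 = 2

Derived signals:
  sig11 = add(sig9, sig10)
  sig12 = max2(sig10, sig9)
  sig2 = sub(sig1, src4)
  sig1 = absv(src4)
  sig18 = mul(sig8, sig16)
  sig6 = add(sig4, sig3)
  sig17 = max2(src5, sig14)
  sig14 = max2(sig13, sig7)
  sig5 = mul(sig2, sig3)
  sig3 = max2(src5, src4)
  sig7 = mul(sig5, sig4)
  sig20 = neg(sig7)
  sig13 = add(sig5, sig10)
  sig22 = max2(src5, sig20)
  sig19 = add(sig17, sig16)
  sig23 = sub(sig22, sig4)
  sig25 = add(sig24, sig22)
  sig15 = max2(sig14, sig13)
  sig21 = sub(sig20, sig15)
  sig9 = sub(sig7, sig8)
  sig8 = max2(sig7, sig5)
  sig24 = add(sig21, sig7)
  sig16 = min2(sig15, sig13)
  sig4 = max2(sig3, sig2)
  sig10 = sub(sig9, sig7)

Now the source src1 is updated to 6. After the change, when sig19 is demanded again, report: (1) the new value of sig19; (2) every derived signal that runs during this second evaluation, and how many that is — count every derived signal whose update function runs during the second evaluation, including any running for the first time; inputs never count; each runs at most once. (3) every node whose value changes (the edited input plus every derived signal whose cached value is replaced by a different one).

sig19 now evaluates to 0.
Run set: none (0 run).
Changed values: src1.
The important point: nothing the output needs ever reads src1, so the edit is invisible to it.

Initial pass — values computed on the first demand:
  sig1 = absv(8) = 8
  sig2 = sub(8, 8) = 0
  sig3 = max2(-1, 8) = 8
  sig4 = max2(8, 0) = 8
  sig5 = mul(0, 8) = 0
  sig7 = mul(0, 8) = 0
  sig8 = max2(0, 0) = 0
  sig9 = sub(0, 0) = 0
  sig10 = sub(0, 0) = 0
  sig13 = add(0, 0) = 0
  sig14 = max2(0, 0) = 0
  sig15 = max2(0, 0) = 0
  sig16 = min2(0, 0) = 0
  sig17 = max2(-1, 0) = 0
  sig19 = add(0, 0) = 0

Second demand — change propagation:
  no demanded computation ever read src1, so the edit dirties nothing and nothing runs.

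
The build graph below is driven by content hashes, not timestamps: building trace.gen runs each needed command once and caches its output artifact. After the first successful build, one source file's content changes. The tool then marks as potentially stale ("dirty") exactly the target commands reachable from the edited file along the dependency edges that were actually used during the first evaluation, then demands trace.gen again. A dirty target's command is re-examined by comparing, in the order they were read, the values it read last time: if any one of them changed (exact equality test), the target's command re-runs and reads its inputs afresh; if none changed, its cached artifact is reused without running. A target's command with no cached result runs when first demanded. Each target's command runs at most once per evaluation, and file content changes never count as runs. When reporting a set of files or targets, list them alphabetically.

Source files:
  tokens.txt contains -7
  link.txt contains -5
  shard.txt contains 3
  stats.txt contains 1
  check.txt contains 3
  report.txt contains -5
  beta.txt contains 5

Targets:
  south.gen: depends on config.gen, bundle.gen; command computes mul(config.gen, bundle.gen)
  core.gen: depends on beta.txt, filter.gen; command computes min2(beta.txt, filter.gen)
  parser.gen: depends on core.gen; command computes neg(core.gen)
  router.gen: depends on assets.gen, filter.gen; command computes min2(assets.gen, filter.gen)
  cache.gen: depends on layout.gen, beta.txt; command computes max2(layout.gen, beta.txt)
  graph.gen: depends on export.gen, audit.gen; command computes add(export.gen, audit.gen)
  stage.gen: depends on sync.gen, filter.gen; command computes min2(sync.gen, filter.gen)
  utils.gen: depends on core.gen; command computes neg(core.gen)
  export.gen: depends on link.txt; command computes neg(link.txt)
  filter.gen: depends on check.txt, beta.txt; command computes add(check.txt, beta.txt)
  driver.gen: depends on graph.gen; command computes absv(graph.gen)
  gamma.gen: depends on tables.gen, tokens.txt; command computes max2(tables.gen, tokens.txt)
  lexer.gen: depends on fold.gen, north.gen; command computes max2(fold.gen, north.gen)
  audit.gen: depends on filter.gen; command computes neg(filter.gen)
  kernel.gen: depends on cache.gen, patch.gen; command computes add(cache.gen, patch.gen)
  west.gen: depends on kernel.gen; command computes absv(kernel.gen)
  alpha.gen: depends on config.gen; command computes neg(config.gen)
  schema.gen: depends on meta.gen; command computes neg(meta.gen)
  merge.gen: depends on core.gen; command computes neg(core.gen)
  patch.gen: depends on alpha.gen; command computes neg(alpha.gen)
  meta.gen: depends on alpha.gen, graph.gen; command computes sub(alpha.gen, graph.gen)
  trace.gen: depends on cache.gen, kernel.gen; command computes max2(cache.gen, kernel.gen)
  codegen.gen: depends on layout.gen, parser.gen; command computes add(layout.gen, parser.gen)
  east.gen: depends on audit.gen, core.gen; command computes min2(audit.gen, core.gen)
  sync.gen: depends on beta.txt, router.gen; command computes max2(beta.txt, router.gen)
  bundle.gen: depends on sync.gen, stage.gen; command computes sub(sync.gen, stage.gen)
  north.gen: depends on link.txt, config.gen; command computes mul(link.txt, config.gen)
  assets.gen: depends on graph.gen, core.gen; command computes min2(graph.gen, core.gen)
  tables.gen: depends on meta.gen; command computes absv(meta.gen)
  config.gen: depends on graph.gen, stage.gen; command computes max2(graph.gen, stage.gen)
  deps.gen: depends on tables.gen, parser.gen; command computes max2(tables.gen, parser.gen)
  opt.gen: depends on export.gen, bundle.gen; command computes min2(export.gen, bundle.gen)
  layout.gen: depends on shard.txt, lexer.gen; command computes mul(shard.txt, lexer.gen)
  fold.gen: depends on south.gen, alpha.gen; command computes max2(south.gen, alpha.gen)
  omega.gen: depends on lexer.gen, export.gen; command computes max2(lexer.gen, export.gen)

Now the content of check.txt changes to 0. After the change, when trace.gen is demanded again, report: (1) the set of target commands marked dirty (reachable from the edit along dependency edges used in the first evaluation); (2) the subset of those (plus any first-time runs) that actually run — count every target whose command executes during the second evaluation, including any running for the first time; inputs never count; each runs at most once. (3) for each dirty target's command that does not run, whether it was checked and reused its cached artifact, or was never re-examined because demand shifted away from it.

Dirty set: alpha.gen, assets.gen, audit.gen, bundle.gen, cache.gen, config.gen, core.gen, filter.gen, fold.gen, graph.gen, kernel.gen, layout.gen, lexer.gen, north.gen, patch.gen, router.gen, south.gen, stage.gen, sync.gen, trace.gen.
Run set: assets.gen, audit.gen, config.gen, core.gen, filter.gen, graph.gen, router.gen, stage.gen, sync.gen (9 run).
Re-examined without running (cache reused): alpha.gen, bundle.gen, cache.gen, fold.gen, kernel.gen, layout.gen, lexer.gen, north.gen, patch.gen, south.gen, trace.gen.
The important point: at bundle.gen every value read last time is unchanged, so the dirty flag clears without a run.

Initial pass — values computed on the first demand:
  export.gen = neg(-5) = 5
  filter.gen = add(3, 5) = 8
  audit.gen = neg(8) = -8
  core.gen = min2(5, 8) = 5
  graph.gen = add(5, -8) = -3
  assets.gen = min2(-3, 5) = -3
  router.gen = min2(-3, 8) = -3
  sync.gen = max2(5, -3) = 5
  stage.gen = min2(5, 8) = 5
  bundle.gen = sub(5, 5) = 0
  config.gen = max2(-3, 5) = 5
  alpha.gen = neg(5) = -5
  north.gen = mul(-5, 5) = -25
  patch.gen = neg(-5) = 5
  south.gen = mul(5, 0) = 0
  fold.gen = max2(0, -5) = 0
  lexer.gen = max2(0, -25) = 0
  layout.gen = mul(3, 0) = 0
  cache.gen = max2(0, 5) = 5
  kernel.gen = add(5, 5) = 10
  trace.gen = max2(5, 10) = 10

Second demand — change propagation:
  filter.gen: re-runs because check.txt 3->0; new result 5.
  audit.gen: re-runs because filter.gen 8->5; new result -5.
  core.gen: re-runs because filter.gen 8->5; new result 5 (unchanged).
  graph.gen: re-runs because audit.gen -8->-5; new result 0.
  assets.gen: re-runs because graph.gen -3->0; new result 0.
  router.gen: re-runs because assets.gen -3->0; filter.gen 8->5; new result 0.
  sync.gen: re-runs because router.gen -3->0; new result 5 (unchanged).
  stage.gen: re-runs because filter.gen 8->5; new result 5 (unchanged).
  bundle.gen: re-examined; everything it read last time is the same (sync.gen unchanged, stage.gen unchanged) — cache 0 kept, no run.
  config.gen: re-runs because graph.gen -3->0; new result 5 (unchanged).
  alpha.gen: re-examined; everything it read last time is the same (config.gen unchanged) — cache -5 kept, no run.
  north.gen: re-examined; everything it read last time is the same (link.txt unchanged, config.gen unchanged) — cache -25 kept, no run.
  patch.gen: re-examined; everything it read last time is the same (alpha.gen unchanged) — cache 5 kept, no run.
  south.gen: re-examined; everything it read last time is the same (config.gen unchanged, bundle.gen unchanged) — cache 0 kept, no run.
  fold.gen: re-examined; everything it read last time is the same (south.gen unchanged, alpha.gen unchanged) — cache 0 kept, no run.
  lexer.gen: re-examined; everything it read last time is the same (fold.gen unchanged, north.gen unchanged) — cache 0 kept, no run.
  layout.gen: re-examined; everything it read last time is the same (shard.txt unchanged, lexer.gen unchanged) — cache 0 kept, no run.
  cache.gen: re-examined; everything it read last time is the same (layout.gen unchanged, beta.txt unchanged) — cache 5 kept, no run.
  kernel.gen: re-examined; everything it read last time is the same (cache.gen unchanged, patch.gen unchanged) — cache 10 kept, no run.
  trace.gen: re-examined; everything it read last time is the same (cache.gen unchanged, kernel.gen unchanged) — cache 10 kept, no run.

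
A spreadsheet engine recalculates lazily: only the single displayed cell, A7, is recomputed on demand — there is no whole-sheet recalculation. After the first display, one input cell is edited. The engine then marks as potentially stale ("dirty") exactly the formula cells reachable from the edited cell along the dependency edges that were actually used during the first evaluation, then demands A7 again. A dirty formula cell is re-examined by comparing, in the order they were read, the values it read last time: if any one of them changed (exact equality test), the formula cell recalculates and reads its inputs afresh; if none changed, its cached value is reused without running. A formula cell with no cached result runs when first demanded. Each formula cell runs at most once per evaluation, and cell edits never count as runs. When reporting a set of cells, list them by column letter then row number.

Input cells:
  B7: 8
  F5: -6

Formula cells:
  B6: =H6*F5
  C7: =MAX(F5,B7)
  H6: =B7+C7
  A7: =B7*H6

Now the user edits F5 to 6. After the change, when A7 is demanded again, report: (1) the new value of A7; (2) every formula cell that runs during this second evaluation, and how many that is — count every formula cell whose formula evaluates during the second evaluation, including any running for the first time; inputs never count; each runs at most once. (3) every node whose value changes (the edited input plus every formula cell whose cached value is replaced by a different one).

New value of A7: 128.
Formula cells that run: C7 — 1 in total.
Values that change: F5.
Key observation: the change is absorbed at C7 — it re-runs but produces the same value, and the output's value is unchanged.

First evaluation (everything demanded from the output):
  C7 = MAX(-6, 8) = 8
  H6 = 8 + 8 = 16
  A7 = 8 * 16 = 128

Propagation after the edit:
  C7: runs — F5 -6->6; result 8 (same value as before).
  H6: checked — values it read are unchanged (B7 unchanged, C7 unchanged); reused cached 16 without running.
  A7: checked — values it read are unchanged (B7 unchanged, H6 unchanged); reused cached 128 without running.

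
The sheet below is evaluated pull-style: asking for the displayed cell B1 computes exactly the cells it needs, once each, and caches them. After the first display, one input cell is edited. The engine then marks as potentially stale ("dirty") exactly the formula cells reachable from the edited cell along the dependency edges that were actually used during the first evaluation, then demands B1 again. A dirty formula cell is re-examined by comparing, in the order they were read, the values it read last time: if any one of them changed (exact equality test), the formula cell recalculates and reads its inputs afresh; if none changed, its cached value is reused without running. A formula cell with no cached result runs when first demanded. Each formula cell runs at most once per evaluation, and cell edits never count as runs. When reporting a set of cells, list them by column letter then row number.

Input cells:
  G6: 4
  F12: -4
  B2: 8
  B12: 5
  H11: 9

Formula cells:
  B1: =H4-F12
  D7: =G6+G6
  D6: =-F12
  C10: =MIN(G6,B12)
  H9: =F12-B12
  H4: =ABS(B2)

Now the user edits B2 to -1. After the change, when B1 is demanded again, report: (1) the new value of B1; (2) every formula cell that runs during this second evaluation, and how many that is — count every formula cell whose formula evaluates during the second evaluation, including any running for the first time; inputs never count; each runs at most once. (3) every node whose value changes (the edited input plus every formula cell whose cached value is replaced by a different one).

Demanding B1 again yields 5.
2 formula cells run: B1, H4.
The nodes whose values change: B1, B2, H4.

First demand of the output computes:
  H4 = ABS(8) = 8
  B1 = 8 - -4 = 12

After the edit, cleaning proceeds:
  H4: a read changed (B2 8->-1) — executes, giving 1.
  B1: a read changed (H4 8->1) — executes, giving 5.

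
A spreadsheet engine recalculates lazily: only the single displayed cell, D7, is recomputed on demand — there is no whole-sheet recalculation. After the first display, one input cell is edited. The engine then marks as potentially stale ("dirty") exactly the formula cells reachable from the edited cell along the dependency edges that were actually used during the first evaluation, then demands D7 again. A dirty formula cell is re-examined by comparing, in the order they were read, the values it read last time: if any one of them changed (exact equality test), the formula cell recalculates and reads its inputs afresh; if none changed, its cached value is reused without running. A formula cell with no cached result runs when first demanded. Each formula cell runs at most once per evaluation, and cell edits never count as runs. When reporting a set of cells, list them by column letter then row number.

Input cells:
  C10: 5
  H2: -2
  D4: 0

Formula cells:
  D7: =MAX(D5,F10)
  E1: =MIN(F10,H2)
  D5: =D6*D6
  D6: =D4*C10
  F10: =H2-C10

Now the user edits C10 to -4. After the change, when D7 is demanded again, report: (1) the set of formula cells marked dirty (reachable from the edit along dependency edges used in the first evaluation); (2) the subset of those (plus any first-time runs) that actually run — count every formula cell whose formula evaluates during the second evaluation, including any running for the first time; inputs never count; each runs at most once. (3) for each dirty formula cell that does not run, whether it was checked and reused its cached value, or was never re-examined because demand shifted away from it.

Marked dirty: D5, D6, D7, F10.
Formula cells that run: D6, D7, F10 — 3 in total.
Checked but reused from cache: D5.
Key observation: the cutoff stops propagation at D5 — its inputs' values are unchanged, so it reuses its cache.

First evaluation (everything demanded from the output):
  D6 = 0 * 5 = 0
  D5 = 0 * 0 = 0
  F10 = -2 - 5 = -7
  D7 = MAX(0, -7) = 0

Propagation after the edit:
  D6: runs — C10 5->-4; result 0 (same value as before).
  D5: checked — values it read are unchanged (D6 unchanged, D6 unchanged); reused cached 0 without running.
  F10: runs — C10 5->-4; result 2.
  D7: runs — F10 -7->2; result 2.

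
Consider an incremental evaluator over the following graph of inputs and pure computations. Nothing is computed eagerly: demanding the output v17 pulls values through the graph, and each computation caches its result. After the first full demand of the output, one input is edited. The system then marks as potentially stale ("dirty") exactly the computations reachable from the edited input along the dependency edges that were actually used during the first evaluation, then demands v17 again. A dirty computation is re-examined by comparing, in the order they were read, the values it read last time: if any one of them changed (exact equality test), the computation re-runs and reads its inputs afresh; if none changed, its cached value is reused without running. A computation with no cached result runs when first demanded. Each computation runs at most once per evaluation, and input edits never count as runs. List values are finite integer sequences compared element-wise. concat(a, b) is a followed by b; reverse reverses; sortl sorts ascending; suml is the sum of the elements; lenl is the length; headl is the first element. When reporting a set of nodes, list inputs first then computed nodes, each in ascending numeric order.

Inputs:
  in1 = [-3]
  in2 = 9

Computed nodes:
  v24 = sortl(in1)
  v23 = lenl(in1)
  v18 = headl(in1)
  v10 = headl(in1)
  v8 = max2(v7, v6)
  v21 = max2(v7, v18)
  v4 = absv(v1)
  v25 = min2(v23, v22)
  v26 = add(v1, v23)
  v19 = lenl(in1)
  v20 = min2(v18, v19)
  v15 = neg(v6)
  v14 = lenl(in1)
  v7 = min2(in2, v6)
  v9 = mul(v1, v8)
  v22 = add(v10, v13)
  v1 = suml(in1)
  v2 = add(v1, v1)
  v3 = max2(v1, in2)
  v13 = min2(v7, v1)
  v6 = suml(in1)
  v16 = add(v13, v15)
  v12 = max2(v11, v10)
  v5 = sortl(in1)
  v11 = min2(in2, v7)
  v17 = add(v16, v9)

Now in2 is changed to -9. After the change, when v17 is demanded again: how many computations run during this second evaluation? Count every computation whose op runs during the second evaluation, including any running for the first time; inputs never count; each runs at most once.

Run set: v7, v8, v13, v16, v17 (5 run).
The important point: at v9 every value read last time is unchanged, so the dirty flag clears without a run.

Initial pass — values computed on the first demand:
  v1 = suml([-3]) = -3
  v6 = suml([-3]) = -3
  v7 = min2(9, -3) = -3
  v8 = max2(-3, -3) = -3
  v9 = mul(-3, -3) = 9
  v13 = min2(-3, -3) = -3
  v15 = neg(-3) = 3
  v16 = add(-3, 3) = 0
  v17 = add(0, 9) = 9

Second demand — change propagation:
  v7: re-runs because in2 9->-9; new result -9.
  v8: re-runs because v7 -3->-9; new result -3 (unchanged).
  v9: re-examined; everything it read last time is the same (v1 unchanged, v8 unchanged) — cache 9 kept, no run.
  v13: re-runs because v7 -3->-9; new result -9.
  v16: re-runs because v13 -3->-9; new result -6.
  v17: re-runs because v16 0->-6; new result 3.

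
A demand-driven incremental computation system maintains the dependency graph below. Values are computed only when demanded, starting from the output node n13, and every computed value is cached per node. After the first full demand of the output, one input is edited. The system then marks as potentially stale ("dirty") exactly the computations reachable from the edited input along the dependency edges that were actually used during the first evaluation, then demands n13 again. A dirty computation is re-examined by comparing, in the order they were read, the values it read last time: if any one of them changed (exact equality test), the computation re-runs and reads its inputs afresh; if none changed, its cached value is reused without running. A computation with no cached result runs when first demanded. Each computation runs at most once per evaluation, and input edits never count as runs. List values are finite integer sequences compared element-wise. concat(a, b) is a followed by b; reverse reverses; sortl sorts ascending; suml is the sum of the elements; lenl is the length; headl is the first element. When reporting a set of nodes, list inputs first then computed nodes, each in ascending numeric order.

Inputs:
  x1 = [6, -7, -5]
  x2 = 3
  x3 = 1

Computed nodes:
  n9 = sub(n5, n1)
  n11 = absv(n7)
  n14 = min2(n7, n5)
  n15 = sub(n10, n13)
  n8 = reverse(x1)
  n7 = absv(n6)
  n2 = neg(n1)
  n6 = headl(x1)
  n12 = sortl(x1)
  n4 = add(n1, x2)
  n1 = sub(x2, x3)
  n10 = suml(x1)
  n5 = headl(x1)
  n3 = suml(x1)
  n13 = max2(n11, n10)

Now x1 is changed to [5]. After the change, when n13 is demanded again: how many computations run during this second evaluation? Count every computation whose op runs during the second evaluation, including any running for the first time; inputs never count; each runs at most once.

Computations that run: n6, n7, n10, n11, n13 — 5 in total.

First evaluation (everything demanded from the output):
  n6 = headl([6, -7, -5]) = 6
  n7 = absv(6) = 6
  n10 = suml([6, -7, -5]) = -6
  n11 = absv(6) = 6
  n13 = max2(6, -6) = 6

Propagation after the edit:
  n6: runs — x1 [6, -7, -5]->[5]; result 5.
  n7: runs — n6 6->5; result 5.
  n10: runs — x1 [6, -7, -5]->[5]; result 5.
  n11: runs — n7 6->5; result 5.
  n13: runs — n11 6->5; n10 -6->5; result 5.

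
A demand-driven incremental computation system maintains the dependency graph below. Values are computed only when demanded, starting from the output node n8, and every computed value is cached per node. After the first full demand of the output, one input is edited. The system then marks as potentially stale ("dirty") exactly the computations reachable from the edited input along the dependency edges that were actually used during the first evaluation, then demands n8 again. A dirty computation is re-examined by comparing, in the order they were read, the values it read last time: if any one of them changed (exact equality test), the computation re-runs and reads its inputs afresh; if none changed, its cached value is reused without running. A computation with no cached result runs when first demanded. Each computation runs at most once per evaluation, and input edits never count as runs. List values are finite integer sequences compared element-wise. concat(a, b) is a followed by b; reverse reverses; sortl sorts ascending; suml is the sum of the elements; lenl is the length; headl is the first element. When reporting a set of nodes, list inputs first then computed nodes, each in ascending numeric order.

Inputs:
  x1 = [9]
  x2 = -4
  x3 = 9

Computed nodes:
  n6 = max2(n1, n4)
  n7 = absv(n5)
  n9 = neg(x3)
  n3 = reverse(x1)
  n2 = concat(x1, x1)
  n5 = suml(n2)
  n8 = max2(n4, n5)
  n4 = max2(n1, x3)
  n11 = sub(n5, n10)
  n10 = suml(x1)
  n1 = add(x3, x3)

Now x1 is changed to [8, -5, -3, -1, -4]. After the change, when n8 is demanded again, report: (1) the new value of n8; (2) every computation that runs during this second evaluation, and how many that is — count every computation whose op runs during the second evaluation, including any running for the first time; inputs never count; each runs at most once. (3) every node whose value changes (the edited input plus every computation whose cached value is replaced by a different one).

New value of n8: 18.
Computations that run: n2, n5, n8 — 3 in total.
Values that change: x1, n2, n5.

First evaluation (everything demanded from the output):
  n1 = add(9, 9) = 18
  n2 = concat([9], [9]) = [9, 9]
  n4 = max2(18, 9) = 18
  n5 = suml([9, 9]) = 18
  n8 = max2(18, 18) = 18

Propagation after the edit:
  n2: runs — x1 [9]->[8, -5, -3, -1, -4]; x1 [9]->[8, -5, -3, -1, -4]; result [8, -5, -3, -1, -4, 8, -5, -3, -1, -4].
  n5: runs — n2 [9, 9]->[8, -5, -3, -1, -4, 8, -5, -3, -1, -4]; result -10.
  n8: runs — n5 18->-10; result 18 (same value as before).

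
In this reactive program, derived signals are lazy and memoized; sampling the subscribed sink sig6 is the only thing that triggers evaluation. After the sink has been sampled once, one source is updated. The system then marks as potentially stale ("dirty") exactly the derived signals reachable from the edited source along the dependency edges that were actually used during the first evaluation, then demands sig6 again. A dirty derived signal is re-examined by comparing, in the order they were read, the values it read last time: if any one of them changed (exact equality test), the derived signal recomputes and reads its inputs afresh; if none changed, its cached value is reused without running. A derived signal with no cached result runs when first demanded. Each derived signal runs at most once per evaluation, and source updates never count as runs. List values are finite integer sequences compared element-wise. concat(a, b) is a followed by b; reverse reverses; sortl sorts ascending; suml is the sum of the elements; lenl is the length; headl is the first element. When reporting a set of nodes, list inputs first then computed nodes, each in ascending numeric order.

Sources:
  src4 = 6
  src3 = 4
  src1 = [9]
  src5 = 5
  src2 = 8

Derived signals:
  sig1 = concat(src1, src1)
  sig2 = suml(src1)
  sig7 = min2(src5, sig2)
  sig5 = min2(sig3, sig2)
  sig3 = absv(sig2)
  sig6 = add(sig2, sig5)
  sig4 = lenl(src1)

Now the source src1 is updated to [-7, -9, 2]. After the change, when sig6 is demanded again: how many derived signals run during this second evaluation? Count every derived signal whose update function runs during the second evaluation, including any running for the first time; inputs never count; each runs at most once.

First demand of the output computes:
  sig2 = suml([9]) = 9
  sig3 = absv(9) = 9
  sig5 = min2(9, 9) = 9
  sig6 = add(9, 9) = 18

After the edit, cleaning proceeds:
  sig2: a read changed (src1 [9]->[-7, -9, 2]) — executes, giving -14.
  sig3: a read changed (sig2 9->-14) — executes, giving 14.
  sig5: a read changed (sig3 9->14; sig2 9->-14) — executes, giving -14.
  sig6: a read changed (sig2 9->-14; sig5 9->-14) — executes, giving -28.

4 derived signals run: sig2, sig3, sig5, sig6.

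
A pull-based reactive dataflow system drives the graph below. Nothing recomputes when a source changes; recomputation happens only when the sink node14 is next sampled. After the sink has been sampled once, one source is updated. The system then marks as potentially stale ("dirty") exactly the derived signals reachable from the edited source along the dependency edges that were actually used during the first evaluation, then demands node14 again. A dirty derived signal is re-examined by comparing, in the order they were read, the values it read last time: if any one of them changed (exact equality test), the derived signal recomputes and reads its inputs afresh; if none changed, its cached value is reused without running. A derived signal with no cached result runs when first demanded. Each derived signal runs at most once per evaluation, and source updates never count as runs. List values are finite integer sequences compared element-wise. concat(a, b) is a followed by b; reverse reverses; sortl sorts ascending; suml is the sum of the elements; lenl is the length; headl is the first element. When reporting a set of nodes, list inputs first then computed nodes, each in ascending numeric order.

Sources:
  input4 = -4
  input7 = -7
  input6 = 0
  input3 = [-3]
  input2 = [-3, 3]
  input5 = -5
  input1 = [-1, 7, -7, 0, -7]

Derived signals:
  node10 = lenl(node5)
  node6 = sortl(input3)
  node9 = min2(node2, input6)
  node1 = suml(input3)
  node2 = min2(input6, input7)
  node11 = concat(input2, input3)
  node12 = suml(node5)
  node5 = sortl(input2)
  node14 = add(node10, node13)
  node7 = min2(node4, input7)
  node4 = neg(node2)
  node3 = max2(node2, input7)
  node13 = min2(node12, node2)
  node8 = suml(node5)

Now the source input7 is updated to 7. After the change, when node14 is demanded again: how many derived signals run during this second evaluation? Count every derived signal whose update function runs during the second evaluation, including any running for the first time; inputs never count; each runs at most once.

First evaluation (everything demanded from the output):
  node2 = min2(0, -7) = -7
  node5 = sortl([-3, 3]) = [-3, 3]
  node10 = lenl([-3, 3]) = 2
  node12 = suml([-3, 3]) = 0
  node13 = min2(0, -7) = -7
  node14 = add(2, -7) = -5

Propagation after the edit:
  node2: runs — input7 -7->7; result 0.
  node13: runs — node2 -7->0; result 0.
  node14: runs — node13 -7->0; result 2.

Derived signals that run: node2, node13, node14 — 3 in total.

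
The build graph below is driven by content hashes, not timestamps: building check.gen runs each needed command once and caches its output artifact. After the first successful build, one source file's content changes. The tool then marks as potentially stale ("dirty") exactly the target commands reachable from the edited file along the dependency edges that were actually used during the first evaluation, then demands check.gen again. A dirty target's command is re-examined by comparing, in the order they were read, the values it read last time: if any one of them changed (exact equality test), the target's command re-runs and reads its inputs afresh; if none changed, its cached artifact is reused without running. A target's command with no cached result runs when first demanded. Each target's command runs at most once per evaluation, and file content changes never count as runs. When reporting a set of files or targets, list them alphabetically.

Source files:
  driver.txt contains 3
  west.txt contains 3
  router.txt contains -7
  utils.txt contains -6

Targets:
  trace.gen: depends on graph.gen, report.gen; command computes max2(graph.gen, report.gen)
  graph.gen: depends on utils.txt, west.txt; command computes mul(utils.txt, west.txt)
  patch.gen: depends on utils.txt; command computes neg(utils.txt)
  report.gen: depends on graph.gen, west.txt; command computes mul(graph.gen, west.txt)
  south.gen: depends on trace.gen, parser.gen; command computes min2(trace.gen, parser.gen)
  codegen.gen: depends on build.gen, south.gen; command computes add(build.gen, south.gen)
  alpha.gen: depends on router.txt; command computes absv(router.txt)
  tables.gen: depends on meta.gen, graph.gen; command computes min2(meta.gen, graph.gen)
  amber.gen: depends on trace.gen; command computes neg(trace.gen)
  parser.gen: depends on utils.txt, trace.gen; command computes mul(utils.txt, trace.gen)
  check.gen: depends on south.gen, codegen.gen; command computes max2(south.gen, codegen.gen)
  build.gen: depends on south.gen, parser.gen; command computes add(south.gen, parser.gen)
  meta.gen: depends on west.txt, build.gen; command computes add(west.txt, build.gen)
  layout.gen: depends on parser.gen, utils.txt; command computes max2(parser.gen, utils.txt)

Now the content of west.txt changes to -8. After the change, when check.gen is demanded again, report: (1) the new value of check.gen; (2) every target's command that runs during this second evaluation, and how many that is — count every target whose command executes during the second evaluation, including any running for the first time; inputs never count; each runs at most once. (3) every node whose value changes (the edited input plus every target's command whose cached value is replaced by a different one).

check.gen now evaluates to -288.
Run set: build.gen, check.gen, codegen.gen, graph.gen, parser.gen, report.gen, south.gen, trace.gen (8 run).
Changed values: build.gen, check.gen, codegen.gen, graph.gen, parser.gen, report.gen, south.gen, trace.gen, west.txt.

Initial pass — values computed on the first demand:
  graph.gen = mul(-6, 3) = -18
  report.gen = mul(-18, 3) = -54
  trace.gen = max2(-18, -54) = -18
  parser.gen = mul(-6, -18) = 108
  south.gen = min2(-18, 108) = -18
  build.gen = add(-18, 108) = 90
  codegen.gen = add(90, -18) = 72
  check.gen = max2(-18, 72) = 72

Second demand — change propagation:
  graph.gen: re-runs because west.txt 3->-8; new result 48.
  report.gen: re-runs because graph.gen -18->48; west.txt 3->-8; new result -384.
  trace.gen: re-runs because graph.gen -18->48; report.gen -54->-384; new result 48.
  parser.gen: re-runs because trace.gen -18->48; new result -288.
  south.gen: re-runs because trace.gen -18->48; parser.gen 108->-288; new result -288.
  build.gen: re-runs because south.gen -18->-288; parser.gen 108->-288; new result -576.
  codegen.gen: re-runs because build.gen 90->-576; south.gen -18->-288; new result -864.
  check.gen: re-runs because south.gen -18->-288; codegen.gen 72->-864; new result -288.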